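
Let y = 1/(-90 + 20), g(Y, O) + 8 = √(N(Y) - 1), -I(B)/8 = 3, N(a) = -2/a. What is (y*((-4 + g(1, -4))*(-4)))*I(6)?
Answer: 576/35 - 48*I*√3/35 ≈ 16.457 - 2.3754*I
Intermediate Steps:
I(B) = -24 (I(B) = -8*3 = -24)
g(Y, O) = -8 + √(-1 - 2/Y) (g(Y, O) = -8 + √(-2/Y - 1) = -8 + √(-1 - 2/Y))
y = -1/70 (y = 1/(-70) = -1/70 ≈ -0.014286)
(y*((-4 + g(1, -4))*(-4)))*I(6) = -(-4 + (-8 + √((-2 - 1*1)/1)))*(-4)/70*(-24) = -(-4 + (-8 + √(1*(-2 - 1))))*(-4)/70*(-24) = -(-4 + (-8 + √(1*(-3))))*(-4)/70*(-24) = -(-4 + (-8 + √(-3)))*(-4)/70*(-24) = -(-4 + (-8 + I*√3))*(-4)/70*(-24) = -(-12 + I*√3)*(-4)/70*(-24) = -(48 - 4*I*√3)/70*(-24) = (-24/35 + 2*I*√3/35)*(-24) = 576/35 - 48*I*√3/35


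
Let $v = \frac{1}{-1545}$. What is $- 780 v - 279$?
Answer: $- \frac{28685}{103} \approx -278.5$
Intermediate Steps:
$v = - \frac{1}{1545} \approx -0.00064725$
$- 780 v - 279 = \left(-780\right) \left(- \frac{1}{1545}\right) - 279 = \frac{52}{103} - 279 = - \frac{28685}{103}$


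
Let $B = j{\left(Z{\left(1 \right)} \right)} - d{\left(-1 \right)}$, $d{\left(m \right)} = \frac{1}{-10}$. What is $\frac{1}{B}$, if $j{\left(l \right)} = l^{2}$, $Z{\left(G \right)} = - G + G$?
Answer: $10$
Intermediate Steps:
$Z{\left(G \right)} = 0$
$d{\left(m \right)} = - \frac{1}{10}$
$B = \frac{1}{10}$ ($B = 0^{2} - - \frac{1}{10} = 0 + \frac{1}{10} = \frac{1}{10} \approx 0.1$)
$\frac{1}{B} = \frac{1}{\frac{1}{10}} = 10$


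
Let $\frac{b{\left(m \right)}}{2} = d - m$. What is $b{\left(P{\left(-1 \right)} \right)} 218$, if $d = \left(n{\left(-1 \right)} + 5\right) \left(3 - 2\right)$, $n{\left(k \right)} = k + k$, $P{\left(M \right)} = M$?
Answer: $1744$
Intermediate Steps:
$n{\left(k \right)} = 2 k$
$d = 3$ ($d = \left(2 \left(-1\right) + 5\right) \left(3 - 2\right) = \left(-2 + 5\right) 1 = 3 \cdot 1 = 3$)
$b{\left(m \right)} = 6 - 2 m$ ($b{\left(m \right)} = 2 \left(3 - m\right) = 6 - 2 m$)
$b{\left(P{\left(-1 \right)} \right)} 218 = \left(6 - -2\right) 218 = \left(6 + 2\right) 218 = 8 \cdot 218 = 1744$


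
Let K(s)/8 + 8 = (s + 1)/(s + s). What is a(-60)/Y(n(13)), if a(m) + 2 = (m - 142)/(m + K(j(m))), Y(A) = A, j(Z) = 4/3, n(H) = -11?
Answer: 32/1287 ≈ 0.024864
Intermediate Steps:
j(Z) = 4/3 (j(Z) = 4*(⅓) = 4/3)
K(s) = -64 + 4*(1 + s)/s (K(s) = -64 + 8*((s + 1)/(s + s)) = -64 + 8*((1 + s)/((2*s))) = -64 + 8*((1 + s)*(1/(2*s))) = -64 + 8*((1 + s)/(2*s)) = -64 + 4*(1 + s)/s)
a(m) = -2 + (-142 + m)/(-57 + m) (a(m) = -2 + (m - 142)/(m + (-60 + 4/(4/3))) = -2 + (-142 + m)/(m + (-60 + 4*(¾))) = -2 + (-142 + m)/(m + (-60 + 3)) = -2 + (-142 + m)/(m - 57) = -2 + (-142 + m)/(-57 + m))
a(-60)/Y(n(13)) = ((-28 - 1*(-60))/(-57 - 60))/(-11) = ((-28 + 60)/(-117))*(-1/11) = -1/117*32*(-1/11) = -32/117*(-1/11) = 32/1287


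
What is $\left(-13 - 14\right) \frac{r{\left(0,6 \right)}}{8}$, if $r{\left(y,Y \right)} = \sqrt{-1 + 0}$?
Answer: $- \frac{27 i}{8} \approx - 3.375 i$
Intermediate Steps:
$r{\left(y,Y \right)} = i$ ($r{\left(y,Y \right)} = \sqrt{-1} = i$)
$\left(-13 - 14\right) \frac{r{\left(0,6 \right)}}{8} = \left(-13 - 14\right) \frac{i}{8} = - 27 i \frac{1}{8} = - 27 \frac{i}{8} = - \frac{27 i}{8}$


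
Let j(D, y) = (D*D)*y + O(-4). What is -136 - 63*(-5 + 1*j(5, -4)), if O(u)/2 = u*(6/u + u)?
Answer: 3707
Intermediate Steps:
O(u) = 2*u*(u + 6/u) (O(u) = 2*(u*(6/u + u)) = 2*(u*(u + 6/u)) = 2*u*(u + 6/u))
j(D, y) = 44 + y*D² (j(D, y) = (D*D)*y + (12 + 2*(-4)²) = D²*y + (12 + 2*16) = y*D² + (12 + 32) = y*D² + 44 = 44 + y*D²)
-136 - 63*(-5 + 1*j(5, -4)) = -136 - 63*(-5 + 1*(44 - 4*5²)) = -136 - 63*(-5 + 1*(44 - 4*25)) = -136 - 63*(-5 + 1*(44 - 100)) = -136 - 63*(-5 + 1*(-56)) = -136 - 63*(-5 - 56) = -136 - 63*(-61) = -136 + 3843 = 3707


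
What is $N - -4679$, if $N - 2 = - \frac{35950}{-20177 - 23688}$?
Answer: $\frac{41073603}{8773} \approx 4681.8$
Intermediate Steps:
$N = \frac{24736}{8773}$ ($N = 2 - \frac{35950}{-20177 - 23688} = 2 - \frac{35950}{-43865} = 2 - - \frac{7190}{8773} = 2 + \frac{7190}{8773} = \frac{24736}{8773} \approx 2.8196$)
$N - -4679 = \frac{24736}{8773} - -4679 = \frac{24736}{8773} + 4679 = \frac{41073603}{8773}$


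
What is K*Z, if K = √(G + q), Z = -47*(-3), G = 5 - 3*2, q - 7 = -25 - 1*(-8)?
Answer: 141*I*√11 ≈ 467.64*I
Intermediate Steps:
q = -10 (q = 7 + (-25 - 1*(-8)) = 7 + (-25 + 8) = 7 - 17 = -10)
G = -1 (G = 5 - 6 = -1)
Z = 141
K = I*√11 (K = √(-1 - 10) = √(-11) = I*√11 ≈ 3.3166*I)
K*Z = (I*√11)*141 = 141*I*√11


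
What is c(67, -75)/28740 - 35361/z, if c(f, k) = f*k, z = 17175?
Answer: -24501767/10969100 ≈ -2.2337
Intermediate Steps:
c(67, -75)/28740 - 35361/z = (67*(-75))/28740 - 35361/17175 = -5025*1/28740 - 35361*1/17175 = -335/1916 - 11787/5725 = -24501767/10969100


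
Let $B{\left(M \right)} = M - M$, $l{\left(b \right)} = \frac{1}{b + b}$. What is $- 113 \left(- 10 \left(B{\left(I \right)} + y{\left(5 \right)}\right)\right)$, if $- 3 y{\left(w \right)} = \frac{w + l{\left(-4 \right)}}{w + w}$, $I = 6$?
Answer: $- \frac{1469}{8} \approx -183.63$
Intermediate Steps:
$l{\left(b \right)} = \frac{1}{2 b}$
$B{\left(M \right)} = 0$
$y{\left(w \right)} = - \frac{- \frac{1}{8} + w}{6 w}$ ($y{\left(w \right)} = - \frac{\left(w + \frac{1}{2 \left(-4\right)}\right) \frac{1}{w + w}}{3} = - \frac{\left(w + \frac{1}{2} \left(- \frac{1}{4}\right)\right) \frac{1}{2 w}}{3} = - \frac{\left(w - \frac{1}{8}\right) \frac{1}{2 w}}{3} = - \frac{\left(- \frac{1}{8} + w\right) \frac{1}{2 w}}{3} = - \frac{\frac{1}{2} \frac{1}{w} \left(- \frac{1}{8} + w\right)}{3} = - \frac{- \frac{1}{8} + w}{6 w}$)
$- 113 \left(- 10 \left(B{\left(I \right)} + y{\left(5 \right)}\right)\right) = - 113 \left(- 10 \left(0 + \frac{1 - 40}{48 \cdot 5}\right)\right) = - 113 \left(- 10 \left(0 + \frac{1}{48} \cdot \frac{1}{5} \left(1 - 40\right)\right)\right) = - 113 \left(- 10 \left(0 + \frac{1}{48} \cdot \frac{1}{5} \left(-39\right)\right)\right) = - 113 \left(- 10 \left(0 - \frac{13}{80}\right)\right) = - 113 \left(\left(-10\right) \left(- \frac{13}{80}\right)\right) = \left(-113\right) \frac{13}{8} = - \frac{1469}{8}$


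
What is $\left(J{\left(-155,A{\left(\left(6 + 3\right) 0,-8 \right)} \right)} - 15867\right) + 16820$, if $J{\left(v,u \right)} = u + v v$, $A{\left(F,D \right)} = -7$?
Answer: $24971$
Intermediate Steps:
$J{\left(v,u \right)} = u + v^{2}$
$\left(J{\left(-155,A{\left(\left(6 + 3\right) 0,-8 \right)} \right)} - 15867\right) + 16820 = \left(\left(-7 + \left(-155\right)^{2}\right) - 15867\right) + 16820 = \left(\left(-7 + 24025\right) - 15867\right) + 16820 = \left(24018 - 15867\right) + 16820 = 8151 + 16820 = 24971$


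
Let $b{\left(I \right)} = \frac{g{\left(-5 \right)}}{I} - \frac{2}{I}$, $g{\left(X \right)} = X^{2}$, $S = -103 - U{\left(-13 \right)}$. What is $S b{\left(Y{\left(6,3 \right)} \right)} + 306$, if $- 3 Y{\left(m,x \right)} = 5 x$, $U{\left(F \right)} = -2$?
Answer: $\frac{3853}{5} \approx 770.6$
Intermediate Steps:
$Y{\left(m,x \right)} = - \frac{5 x}{3}$
$S = -101$ ($S = -103 - -2 = -103 + 2 = -101$)
$b{\left(I \right)} = \frac{23}{I}$ ($b{\left(I \right)} = \frac{\left(-5\right)^{2}}{I} - \frac{2}{I} = \frac{25}{I} - \frac{2}{I} = \frac{23}{I}$)
$S b{\left(Y{\left(6,3 \right)} \right)} + 306 = - 101 \frac{23}{\left(- \frac{5}{3}\right) 3} + 306 = - 101 \frac{23}{-5} + 306 = - 101 \cdot 23 \left(- \frac{1}{5}\right) + 306 = \left(-101\right) \left(- \frac{23}{5}\right) + 306 = \frac{2323}{5} + 306 = \frac{3853}{5}$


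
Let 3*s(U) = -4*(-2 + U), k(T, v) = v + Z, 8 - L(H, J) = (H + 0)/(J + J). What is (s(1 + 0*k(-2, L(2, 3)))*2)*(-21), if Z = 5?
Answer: -56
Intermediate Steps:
L(H, J) = 8 - H/(2*J) (L(H, J) = 8 - (H + 0)/(J + J) = 8 - H/(2*J))
k(T, v) = 5 + v (k(T, v) = v + 5 = 5 + v)
s(U) = 8/3 - 4*U/3 (s(U) = (-4*(-2 + U))/3 = (8 - 4*U)/3 = 8/3 - 4*U/3)
(s(1 + 0*k(-2, L(2, 3)))*2)*(-21) = ((8/3 - 4*(1 + 0*(5 + (8 - 1/2*2/3)))/3)*2)*(-21) = ((8/3 - 4*(1 + 0*(5 + (8 - 1/2*2*1/3)))/3)*2)*(-21) = ((8/3 - 4*(1 + 0*(5 + (8 - 1/3)))/3)*2)*(-21) = ((8/3 - 4*(1 + 0*(5 + 23/3))/3)*2)*(-21) = ((8/3 - 4*(1 + 0*(38/3))/3)*2)*(-21) = ((8/3 - 4*(1 + 0)/3)*2)*(-21) = ((8/3 - 4/3*1)*2)*(-21) = ((8/3 - 4/3)*2)*(-21) = ((4/3)*2)*(-21) = (8/3)*(-21) = -56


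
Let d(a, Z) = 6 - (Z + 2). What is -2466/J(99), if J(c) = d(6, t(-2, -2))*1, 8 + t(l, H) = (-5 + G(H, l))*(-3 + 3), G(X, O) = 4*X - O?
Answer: -411/2 ≈ -205.50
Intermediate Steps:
G(X, O) = -O + 4*X
t(l, H) = -8 (t(l, H) = -8 + (-5 + (-l + 4*H))*(-3 + 3) = -8 + (-5 - l + 4*H)*0 = -8 + 0 = -8)
d(a, Z) = 4 - Z (d(a, Z) = 6 - (2 + Z) = 6 + (-2 - Z) = 4 - Z)
J(c) = 12 (J(c) = (4 - 1*(-8))*1 = (4 + 8)*1 = 12*1 = 12)
-2466/J(99) = -2466/12 = -2466*1/12 = -411/2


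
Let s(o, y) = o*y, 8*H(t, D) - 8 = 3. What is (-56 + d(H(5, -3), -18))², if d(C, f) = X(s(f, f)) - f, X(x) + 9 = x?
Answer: 76729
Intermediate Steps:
H(t, D) = 11/8 (H(t, D) = 1 + (⅛)*3 = 1 + 3/8 = 11/8)
X(x) = -9 + x
d(C, f) = -9 + f² - f (d(C, f) = (-9 + f*f) - f = (-9 + f²) - f = -9 + f² - f)
(-56 + d(H(5, -3), -18))² = (-56 + (-9 + (-18)² - 1*(-18)))² = (-56 + (-9 + 324 + 18))² = (-56 + 333)² = 277² = 76729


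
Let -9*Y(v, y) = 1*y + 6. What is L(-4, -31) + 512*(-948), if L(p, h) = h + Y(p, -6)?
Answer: -485407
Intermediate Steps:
Y(v, y) = -2/3 - y/9 (Y(v, y) = -(1*y + 6)/9 = -(y + 6)/9 = -(6 + y)/9 = -2/3 - y/9)
L(p, h) = h (L(p, h) = h + (-2/3 - 1/9*(-6)) = h + (-2/3 + 2/3) = h + 0 = h)
L(-4, -31) + 512*(-948) = -31 + 512*(-948) = -31 - 485376 = -485407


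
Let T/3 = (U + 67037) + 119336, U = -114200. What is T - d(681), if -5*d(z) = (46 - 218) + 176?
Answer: 1082599/5 ≈ 2.1652e+5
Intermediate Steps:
T = 216519 (T = 3*((-114200 + 67037) + 119336) = 3*(-47163 + 119336) = 3*72173 = 216519)
d(z) = -⅘ (d(z) = -((46 - 218) + 176)/5 = -(-172 + 176)/5 = -⅕*4 = -⅘)
T - d(681) = 216519 - 1*(-⅘) = 216519 + ⅘ = 1082599/5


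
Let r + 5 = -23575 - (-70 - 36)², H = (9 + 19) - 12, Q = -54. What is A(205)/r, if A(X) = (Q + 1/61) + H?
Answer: 2317/2123776 ≈ 0.0010910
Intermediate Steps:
H = 16 (H = 28 - 12 = 16)
A(X) = -2317/61 (A(X) = (-54 + 1/61) + 16 = -3293/61 + 16 = -2317/61)
r = -34816 (r = -5 + (-23575 - (-70 - 36)²) = -5 + (-23575 - 1*(-106)²) = -5 + (-23575 - 1*11236) = -5 + (-23575 - 11236) = -5 - 34811 = -34816)
A(205)/r = -2317/61/(-34816) = -2317/61*(-1/34816) = 2317/2123776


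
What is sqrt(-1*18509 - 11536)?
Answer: I*sqrt(30045) ≈ 173.33*I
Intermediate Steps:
sqrt(-1*18509 - 11536) = sqrt(-18509 - 11536) = sqrt(-30045) = I*sqrt(30045)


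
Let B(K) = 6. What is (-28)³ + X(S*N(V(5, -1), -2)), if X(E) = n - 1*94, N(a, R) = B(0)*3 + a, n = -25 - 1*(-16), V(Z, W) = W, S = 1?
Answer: -22055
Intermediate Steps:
n = -9 (n = -25 + 16 = -9)
N(a, R) = 18 + a (N(a, R) = 6*3 + a = 18 + a)
X(E) = -103 (X(E) = -9 - 1*94 = -9 - 94 = -103)
(-28)³ + X(S*N(V(5, -1), -2)) = (-28)³ - 103 = -21952 - 103 = -22055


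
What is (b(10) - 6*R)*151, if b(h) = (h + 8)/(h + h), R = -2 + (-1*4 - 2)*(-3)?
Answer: -143601/10 ≈ -14360.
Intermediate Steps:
R = 16 (R = -2 + (-4 - 2)*(-3) = -2 - 6*(-3) = -2 + 18 = 16)
b(h) = (8 + h)/(2*h) (b(h) = (8 + h)/((2*h)) = (8 + h)*(1/(2*h)) = (8 + h)/(2*h))
(b(10) - 6*R)*151 = ((½)*(8 + 10)/10 - 6*16)*151 = ((½)*(⅒)*18 - 96)*151 = (9/10 - 96)*151 = -951/10*151 = -143601/10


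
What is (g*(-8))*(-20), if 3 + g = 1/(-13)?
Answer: -6400/13 ≈ -492.31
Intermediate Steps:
g = -40/13 (g = -3 + 1/(-13) = -3 - 1/13 = -40/13 ≈ -3.0769)
(g*(-8))*(-20) = -40/13*(-8)*(-20) = (320/13)*(-20) = -6400/13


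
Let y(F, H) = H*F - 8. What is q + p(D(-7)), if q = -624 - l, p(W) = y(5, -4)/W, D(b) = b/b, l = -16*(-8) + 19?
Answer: -799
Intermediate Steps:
l = 147 (l = 128 + 19 = 147)
y(F, H) = -8 + F*H (y(F, H) = F*H - 8 = -8 + F*H)
D(b) = 1
p(W) = -28/W (p(W) = (-8 + 5*(-4))/W = (-8 - 20)/W = -28/W)
q = -771 (q = -624 - 1*147 = -624 - 147 = -771)
q + p(D(-7)) = -771 - 28/1 = -771 - 28*1 = -771 - 28 = -799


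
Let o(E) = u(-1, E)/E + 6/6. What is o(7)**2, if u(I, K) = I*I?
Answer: 64/49 ≈ 1.3061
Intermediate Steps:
u(I, K) = I**2
o(E) = 1 + 1/E (o(E) = (-1)**2/E + 6/6 = 1/E + 6*(1/6) = 1/E + 1 = 1 + 1/E)
o(7)**2 = ((1 + 7)/7)**2 = ((1/7)*8)**2 = (8/7)**2 = 64/49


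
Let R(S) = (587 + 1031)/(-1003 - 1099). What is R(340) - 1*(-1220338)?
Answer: 1282574429/1051 ≈ 1.2203e+6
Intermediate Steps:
R(S) = -809/1051 (R(S) = 1618/(-2102) = 1618*(-1/2102) = -809/1051)
R(340) - 1*(-1220338) = -809/1051 - 1*(-1220338) = -809/1051 + 1220338 = 1282574429/1051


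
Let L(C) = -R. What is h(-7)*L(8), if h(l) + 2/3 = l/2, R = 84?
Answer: 350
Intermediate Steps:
L(C) = -84 (L(C) = -1*84 = -84)
h(l) = -2/3 + l/2
h(-7)*L(8) = (-2/3 + (1/2)*(-7))*(-84) = (-2/3 - 7/2)*(-84) = -25/6*(-84) = 350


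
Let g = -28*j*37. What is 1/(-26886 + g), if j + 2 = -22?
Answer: -1/2022 ≈ -0.00049456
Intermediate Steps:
j = -24 (j = -2 - 22 = -24)
g = 24864 (g = -28*(-24)*37 = 672*37 = 24864)
1/(-26886 + g) = 1/(-26886 + 24864) = 1/(-2022) = -1/2022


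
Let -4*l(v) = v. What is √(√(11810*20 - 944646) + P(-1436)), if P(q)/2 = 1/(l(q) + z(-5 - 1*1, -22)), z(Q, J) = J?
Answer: √(674 + 113569*I*√708446)/337 ≈ 20.515 + 20.514*I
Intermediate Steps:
l(v) = -v/4
P(q) = 2/(-22 - q/4) (P(q) = 2/(-q/4 - 22) = 2/(-22 - q/4))
√(√(11810*20 - 944646) + P(-1436)) = √(√(11810*20 - 944646) - 8/(88 - 1436)) = √(√(236200 - 944646) - 8/(-1348)) = √(√(-708446) - 8*(-1/1348)) = √(I*√708446 + 2/337) = √(2/337 + I*√708446)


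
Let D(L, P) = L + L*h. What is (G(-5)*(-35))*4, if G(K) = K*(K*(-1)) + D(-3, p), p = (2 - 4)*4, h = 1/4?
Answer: 4025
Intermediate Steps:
h = ¼ ≈ 0.25000
p = -8 (p = -2*4 = -8)
D(L, P) = 5*L/4 (D(L, P) = L + L*(¼) = L + L/4 = 5*L/4)
G(K) = -15/4 - K² (G(K) = K*(K*(-1)) + (5/4)*(-3) = K*(-K) - 15/4 = -K² - 15/4 = -15/4 - K²)
(G(-5)*(-35))*4 = ((-15/4 - 1*(-5)²)*(-35))*4 = ((-15/4 - 1*25)*(-35))*4 = ((-15/4 - 25)*(-35))*4 = -115/4*(-35)*4 = (4025/4)*4 = 4025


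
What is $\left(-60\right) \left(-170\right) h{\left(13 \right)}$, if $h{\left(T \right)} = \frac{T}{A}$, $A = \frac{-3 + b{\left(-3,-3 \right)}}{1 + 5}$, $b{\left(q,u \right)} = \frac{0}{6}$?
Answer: $-265200$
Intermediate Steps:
$b{\left(q,u \right)} = 0$ ($b{\left(q,u \right)} = 0 \cdot \frac{1}{6} = 0$)
$A = - \frac{1}{2}$ ($A = \frac{-3 + 0}{1 + 5} = - \frac{3}{6} = \left(-3\right) \frac{1}{6} = - \frac{1}{2} \approx -0.5$)
$h{\left(T \right)} = - 2 T$ ($h{\left(T \right)} = \frac{T}{- \frac{1}{2}} = T \left(-2\right) = - 2 T$)
$\left(-60\right) \left(-170\right) h{\left(13 \right)} = \left(-60\right) \left(-170\right) \left(\left(-2\right) 13\right) = 10200 \left(-26\right) = -265200$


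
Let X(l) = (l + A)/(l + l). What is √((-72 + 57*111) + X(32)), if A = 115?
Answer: √400467/8 ≈ 79.103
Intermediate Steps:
X(l) = (115 + l)/(2*l) (X(l) = (l + 115)/(l + l) = (115 + l)/((2*l)) = (115 + l)*(1/(2*l)) = (115 + l)/(2*l))
√((-72 + 57*111) + X(32)) = √((-72 + 57*111) + (½)*(115 + 32)/32) = √((-72 + 6327) + (½)*(1/32)*147) = √(6255 + 147/64) = √(400467/64) = √400467/8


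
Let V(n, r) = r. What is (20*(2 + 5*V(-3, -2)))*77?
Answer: -12320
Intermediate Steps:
(20*(2 + 5*V(-3, -2)))*77 = (20*(2 + 5*(-2)))*77 = (20*(2 - 10))*77 = (20*(-8))*77 = -160*77 = -12320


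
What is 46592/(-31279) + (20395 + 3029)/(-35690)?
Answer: -1197773888/558173755 ≈ -2.1459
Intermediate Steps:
46592/(-31279) + (20395 + 3029)/(-35690) = 46592*(-1/31279) + 23424*(-1/35690) = -46592/31279 - 11712/17845 = -1197773888/558173755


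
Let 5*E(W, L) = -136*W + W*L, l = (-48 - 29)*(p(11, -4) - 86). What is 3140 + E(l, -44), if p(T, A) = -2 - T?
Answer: -271288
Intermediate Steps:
l = 7623 (l = (-48 - 29)*((-2 - 1*11) - 86) = -77*((-2 - 11) - 86) = -77*(-13 - 86) = -77*(-99) = 7623)
E(W, L) = -136*W/5 + L*W/5 (E(W, L) = (-136*W + W*L)/5 = (-136*W + L*W)/5 = -136*W/5 + L*W/5)
3140 + E(l, -44) = 3140 + (⅕)*7623*(-136 - 44) = 3140 + (⅕)*7623*(-180) = 3140 - 274428 = -271288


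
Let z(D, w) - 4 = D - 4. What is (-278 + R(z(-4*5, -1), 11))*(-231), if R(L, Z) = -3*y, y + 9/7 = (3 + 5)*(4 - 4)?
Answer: 63327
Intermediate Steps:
y = -9/7 (y = -9/7 + (3 + 5)*(4 - 4) = -9/7 + 8*0 = -9/7 + 0 = -9/7 ≈ -1.2857)
z(D, w) = D (z(D, w) = 4 + (D - 4) = 4 + (-4 + D) = D)
R(L, Z) = 27/7 (R(L, Z) = -3*(-9/7) = 27/7)
(-278 + R(z(-4*5, -1), 11))*(-231) = (-278 + 27/7)*(-231) = -1919/7*(-231) = 63327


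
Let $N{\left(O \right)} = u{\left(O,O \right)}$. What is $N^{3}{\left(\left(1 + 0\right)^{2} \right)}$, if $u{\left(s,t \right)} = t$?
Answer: $1$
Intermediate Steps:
$N{\left(O \right)} = O$
$N^{3}{\left(\left(1 + 0\right)^{2} \right)} = \left(\left(1 + 0\right)^{2}\right)^{3} = \left(1^{2}\right)^{3} = 1^{3} = 1$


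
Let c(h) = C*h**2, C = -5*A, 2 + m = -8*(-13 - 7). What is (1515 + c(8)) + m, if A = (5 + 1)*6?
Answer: -9847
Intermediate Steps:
A = 36 (A = 6*6 = 36)
m = 158 (m = -2 - 8*(-13 - 7) = -2 - 8*(-20) = -2 + 160 = 158)
C = -180 (C = -5*36 = -180)
c(h) = -180*h**2
(1515 + c(8)) + m = (1515 - 180*8**2) + 158 = (1515 - 180*64) + 158 = (1515 - 11520) + 158 = -10005 + 158 = -9847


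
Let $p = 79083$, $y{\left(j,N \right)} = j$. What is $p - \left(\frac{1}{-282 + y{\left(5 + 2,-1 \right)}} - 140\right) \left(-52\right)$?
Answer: $\frac{19745773}{275} \approx 71803.0$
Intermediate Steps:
$p - \left(\frac{1}{-282 + y{\left(5 + 2,-1 \right)}} - 140\right) \left(-52\right) = 79083 - \left(\frac{1}{-282 + \left(5 + 2\right)} - 140\right) \left(-52\right) = 79083 - \left(\frac{1}{-282 + 7} - 140\right) \left(-52\right) = 79083 - \left(\frac{1}{-275} - 140\right) \left(-52\right) = 79083 - \left(- \frac{1}{275} - 140\right) \left(-52\right) = 79083 - \left(- \frac{38501}{275}\right) \left(-52\right) = 79083 - \frac{2002052}{275} = \frac{19745773}{275}$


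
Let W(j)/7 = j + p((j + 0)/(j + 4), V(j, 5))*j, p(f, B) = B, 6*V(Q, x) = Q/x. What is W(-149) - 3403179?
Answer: -101971253/30 ≈ -3.3990e+6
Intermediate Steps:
V(Q, x) = Q/(6*x) (V(Q, x) = (Q/x)/6 = Q/(6*x))
W(j) = 7*j + 7*j**2/30 (W(j) = 7*(j + ((1/6)*j/5)*j) = 7*(j + ((1/6)*j*(1/5))*j) = 7*(j + (j/30)*j) = 7*(j + j**2/30) = 7*j + 7*j**2/30)
W(-149) - 3403179 = (7/30)*(-149)*(30 - 149) - 3403179 = (7/30)*(-149)*(-119) - 3403179 = 124117/30 - 3403179 = -101971253/30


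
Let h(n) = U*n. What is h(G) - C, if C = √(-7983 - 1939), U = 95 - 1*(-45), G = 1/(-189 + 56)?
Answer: -20/19 - 11*I*√82 ≈ -1.0526 - 99.609*I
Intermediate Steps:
G = -1/133 (G = 1/(-133) = -1/133 ≈ -0.0075188)
U = 140 (U = 95 + 45 = 140)
h(n) = 140*n
C = 11*I*√82 (C = √(-9922) = 11*I*√82 ≈ 99.609*I)
h(G) - C = 140*(-1/133) - 11*I*√82 = -20/19 - 11*I*√82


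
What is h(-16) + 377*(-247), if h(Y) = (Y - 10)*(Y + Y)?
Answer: -92287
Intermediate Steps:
h(Y) = 2*Y*(-10 + Y) (h(Y) = (-10 + Y)*(2*Y) = 2*Y*(-10 + Y))
h(-16) + 377*(-247) = 2*(-16)*(-10 - 16) + 377*(-247) = 2*(-16)*(-26) - 93119 = 832 - 93119 = -92287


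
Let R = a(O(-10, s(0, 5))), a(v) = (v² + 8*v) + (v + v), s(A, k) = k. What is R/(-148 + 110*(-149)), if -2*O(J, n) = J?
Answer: -75/16538 ≈ -0.0045350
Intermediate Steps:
O(J, n) = -J/2
a(v) = v² + 10*v (a(v) = (v² + 8*v) + 2*v = v² + 10*v)
R = 75 (R = (-½*(-10))*(10 - ½*(-10)) = 5*(10 + 5) = 5*15 = 75)
R/(-148 + 110*(-149)) = 75/(-148 + 110*(-149)) = 75/(-148 - 16390) = 75/(-16538) = 75*(-1/16538) = -75/16538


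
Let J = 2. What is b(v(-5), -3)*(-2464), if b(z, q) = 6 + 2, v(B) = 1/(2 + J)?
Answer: -19712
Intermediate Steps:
v(B) = 1/4 (v(B) = 1/(2 + 2) = 1/4)
b(z, q) = 8
b(v(-5), -3)*(-2464) = 8*(-2464) = -19712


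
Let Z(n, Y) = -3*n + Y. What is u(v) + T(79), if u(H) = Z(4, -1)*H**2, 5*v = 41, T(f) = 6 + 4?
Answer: -21603/25 ≈ -864.12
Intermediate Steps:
T(f) = 10
Z(n, Y) = Y - 3*n
v = 41/5 (v = (1/5)*41 = 41/5 ≈ 8.2000)
u(H) = -13*H**2 (u(H) = (-1 - 3*4)*H**2 = (-1 - 12)*H**2 = -13*H**2)
u(v) + T(79) = -13*(41/5)**2 + 10 = -13*1681/25 + 10 = -21853/25 + 10 = -21603/25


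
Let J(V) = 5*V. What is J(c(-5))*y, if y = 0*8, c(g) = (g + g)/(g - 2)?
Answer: 0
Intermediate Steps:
c(g) = 2*g/(-2 + g) (c(g) = (2*g)/(-2 + g) = 2*g/(-2 + g))
y = 0
J(c(-5))*y = (5*(2*(-5)/(-2 - 5)))*0 = (5*(2*(-5)/(-7)))*0 = (5*(2*(-5)*(-1/7)))*0 = (5*(10/7))*0 = (50/7)*0 = 0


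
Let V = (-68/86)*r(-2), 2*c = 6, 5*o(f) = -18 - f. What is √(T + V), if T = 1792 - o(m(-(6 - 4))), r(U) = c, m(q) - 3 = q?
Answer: 3*√9211245/215 ≈ 42.349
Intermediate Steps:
m(q) = 3 + q
o(f) = -18/5 - f/5 (o(f) = (-18 - f)/5 = -18/5 - f/5)
c = 3 (c = (½)*6 = 3)
r(U) = 3
V = -102/43 (V = -68/86*3 = -68*1/86*3 = -34/43*3 = -102/43 ≈ -2.3721)
T = 8979/5 (T = 1792 - (-18/5 - (3 - (6 - 4))/5) = 1792 - (-18/5 - (3 - 1*2)/5) = 1792 - (-18/5 - (3 - 2)/5) = 1792 - (-18/5 - ⅕*1) = 1792 - (-18/5 - ⅕) = 1792 - 1*(-19/5) = 1792 + 19/5 = 8979/5 ≈ 1795.8)
√(T + V) = √(8979/5 - 102/43) = √(385587/215) = 3*√9211245/215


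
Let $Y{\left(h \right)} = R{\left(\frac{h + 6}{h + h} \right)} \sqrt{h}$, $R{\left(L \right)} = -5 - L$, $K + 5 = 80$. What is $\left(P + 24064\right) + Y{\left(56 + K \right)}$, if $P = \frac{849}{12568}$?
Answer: $\frac{302437201}{12568} - \frac{1447 \sqrt{131}}{262} \approx 24001.0$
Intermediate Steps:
$K = 75$ ($K = -5 + 80 = 75$)
$Y{\left(h \right)} = \sqrt{h} \left(-5 - \frac{6 + h}{2 h}\right)$ ($Y{\left(h \right)} = \left(-5 - \frac{h + 6}{h + h}\right) \sqrt{h} = \left(-5 - \frac{6 + h}{2 h}\right) \sqrt{h} = \sqrt{h} \left(-5 - \frac{6 + h}{2 h}\right)$)
$P = \frac{849}{12568}$ ($P = 849 \cdot \frac{1}{12568} = \frac{849}{12568} \approx 0.067553$)
$\left(P + 24064\right) + Y{\left(56 + K \right)} = \left(\frac{849}{12568} + 24064\right) + \frac{-6 - 11 \left(56 + 75\right)}{2 \sqrt{56 + 75}} = \frac{302437201}{12568} + \frac{-6 - 1441}{2 \sqrt{131}} = \frac{302437201}{12568} + \frac{\frac{\sqrt{131}}{131} \left(-6 - 1441\right)}{2} = \frac{302437201}{12568} + \frac{1}{2} \frac{\sqrt{131}}{131} \left(-1447\right) = \frac{302437201}{12568} - \frac{1447 \sqrt{131}}{262}$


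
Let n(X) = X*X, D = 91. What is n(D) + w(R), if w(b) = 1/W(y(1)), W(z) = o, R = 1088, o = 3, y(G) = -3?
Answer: 24844/3 ≈ 8281.3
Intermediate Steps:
W(z) = 3
n(X) = X²
w(b) = ⅓ (w(b) = 1/3 = ⅓)
n(D) + w(R) = 91² + ⅓ = 8281 + ⅓ = 24844/3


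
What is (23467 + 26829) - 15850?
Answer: 34446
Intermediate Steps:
(23467 + 26829) - 15850 = 50296 - 15850 = 34446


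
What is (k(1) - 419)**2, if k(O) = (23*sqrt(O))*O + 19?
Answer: 142129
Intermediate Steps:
k(O) = 19 + 23*O**(3/2) (k(O) = 23*O**(3/2) + 19 = 19 + 23*O**(3/2))
(k(1) - 419)**2 = ((19 + 23*1**(3/2)) - 419)**2 = ((19 + 23*1) - 419)**2 = ((19 + 23) - 419)**2 = (42 - 419)**2 = (-377)**2 = 142129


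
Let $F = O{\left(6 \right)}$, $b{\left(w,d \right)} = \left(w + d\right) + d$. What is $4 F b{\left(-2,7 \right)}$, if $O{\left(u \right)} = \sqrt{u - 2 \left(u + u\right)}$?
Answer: $144 i \sqrt{2} \approx 203.65 i$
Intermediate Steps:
$b{\left(w,d \right)} = w + 2 d$ ($b{\left(w,d \right)} = \left(d + w\right) + d = w + 2 d$)
$O{\left(u \right)} = \sqrt{3} \sqrt{- u}$ ($O{\left(u \right)} = \sqrt{u - 2 \cdot 2 u} = \sqrt{u - 4 u} = \sqrt{- 3 u} = \sqrt{3} \sqrt{- u}$)
$F = 3 i \sqrt{2}$ ($F = \sqrt{3} \sqrt{\left(-1\right) 6} = \sqrt{3} \sqrt{-6} = \sqrt{3} i \sqrt{6} = 3 i \sqrt{2} \approx 4.2426 i$)
$4 F b{\left(-2,7 \right)} = 4 \cdot 3 i \sqrt{2} \left(-2 + 2 \cdot 7\right) = 12 i \sqrt{2} \left(-2 + 14\right) = 12 i \sqrt{2} \cdot 12 = 144 i \sqrt{2}$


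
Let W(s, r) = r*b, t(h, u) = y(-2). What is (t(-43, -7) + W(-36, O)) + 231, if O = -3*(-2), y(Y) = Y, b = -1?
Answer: 223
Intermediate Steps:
t(h, u) = -2
O = 6
W(s, r) = -r (W(s, r) = r*(-1) = -r)
(t(-43, -7) + W(-36, O)) + 231 = (-2 - 1*6) + 231 = (-2 - 6) + 231 = -8 + 231 = 223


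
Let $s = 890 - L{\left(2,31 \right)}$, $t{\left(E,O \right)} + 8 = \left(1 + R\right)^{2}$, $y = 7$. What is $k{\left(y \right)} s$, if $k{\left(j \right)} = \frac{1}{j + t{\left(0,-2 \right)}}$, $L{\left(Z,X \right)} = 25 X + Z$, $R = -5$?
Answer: $\frac{113}{15} \approx 7.5333$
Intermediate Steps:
$t{\left(E,O \right)} = 8$ ($t{\left(E,O \right)} = -8 + \left(1 - 5\right)^{2} = -8 + \left(-4\right)^{2} = -8 + 16 = 8$)
$L{\left(Z,X \right)} = Z + 25 X$
$s = 113$ ($s = 890 - \left(2 + 25 \cdot 31\right) = 890 - \left(2 + 775\right) = 890 - 777 = 113$)
$k{\left(j \right)} = \frac{1}{8 + j}$ ($k{\left(j \right)} = \frac{1}{j + 8} = \frac{1}{8 + j}$)
$k{\left(y \right)} s = \frac{1}{8 + 7} \cdot 113 = \frac{1}{15} \cdot 113 = \frac{113}{15}$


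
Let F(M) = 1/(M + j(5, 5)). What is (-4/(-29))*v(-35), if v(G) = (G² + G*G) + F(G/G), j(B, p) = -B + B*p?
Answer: 205804/609 ≈ 337.94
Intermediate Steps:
F(M) = 1/(20 + M) (F(M) = 1/(M + 5*(-1 + 5)) = 1/(M + 5*4) = 1/(M + 20) = 1/(20 + M))
v(G) = 1/21 + 2*G² (v(G) = (G² + G*G) + 1/(20 + G/G) = (G² + G²) + 1/(20 + 1) = 2*G² + 1/21 = 1/21 + 2*G²)
(-4/(-29))*v(-35) = (-4/(-29))*(1/21 + 2*(-35)²) = (-4*(-1/29))*(1/21 + 2*1225) = 4*(1/21 + 2450)/29 = (4/29)*(51451/21) = 205804/609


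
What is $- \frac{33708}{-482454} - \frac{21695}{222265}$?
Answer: $- \frac{99157697}{3574421277} \approx -0.027741$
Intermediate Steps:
$- \frac{33708}{-482454} - \frac{21695}{222265} = \left(-33708\right) \left(- \frac{1}{482454}\right) - \frac{4339}{44453} = \frac{5618}{80409} - \frac{4339}{44453} = - \frac{99157697}{3574421277}$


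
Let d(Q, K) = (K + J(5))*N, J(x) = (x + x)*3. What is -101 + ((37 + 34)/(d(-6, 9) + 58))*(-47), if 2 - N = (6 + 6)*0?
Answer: -17073/136 ≈ -125.54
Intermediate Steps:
J(x) = 6*x (J(x) = (2*x)*3 = 6*x)
N = 2 (N = 2 - (6 + 6)*0 = 2 - 12*0 = 2 - 1*0 = 2 + 0 = 2)
d(Q, K) = 60 + 2*K (d(Q, K) = (K + 6*5)*2 = (K + 30)*2 = (30 + K)*2 = 60 + 2*K)
-101 + ((37 + 34)/(d(-6, 9) + 58))*(-47) = -101 + ((37 + 34)/((60 + 2*9) + 58))*(-47) = -101 + (71/((60 + 18) + 58))*(-47) = -101 + (71/(78 + 58))*(-47) = -101 + (71/136)*(-47) = -101 - 3337/136 = -17073/136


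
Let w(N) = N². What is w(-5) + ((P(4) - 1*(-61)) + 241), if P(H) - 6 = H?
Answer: 337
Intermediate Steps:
P(H) = 6 + H
w(-5) + ((P(4) - 1*(-61)) + 241) = (-5)² + (((6 + 4) - 1*(-61)) + 241) = 25 + ((10 + 61) + 241) = 25 + (71 + 241) = 25 + 312 = 337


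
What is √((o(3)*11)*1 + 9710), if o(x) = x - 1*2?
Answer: √9721 ≈ 98.595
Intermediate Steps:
o(x) = -2 + x (o(x) = x - 2 = -2 + x)
√((o(3)*11)*1 + 9710) = √(((-2 + 3)*11)*1 + 9710) = √((1*11)*1 + 9710) = √(11*1 + 9710) = √(11 + 9710) = √9721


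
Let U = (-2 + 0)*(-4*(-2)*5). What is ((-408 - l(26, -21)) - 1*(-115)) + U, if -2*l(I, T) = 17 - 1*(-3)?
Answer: -363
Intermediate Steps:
l(I, T) = -10 (l(I, T) = -(17 - 1*(-3))/2 = -(17 + 3)/2 = -½*20 = -10)
U = -80 (U = -16*5 = -2*40 = -80)
((-408 - l(26, -21)) - 1*(-115)) + U = ((-408 - 1*(-10)) - 1*(-115)) - 80 = ((-408 + 10) + 115) - 80 = (-398 + 115) - 80 = -283 - 80 = -363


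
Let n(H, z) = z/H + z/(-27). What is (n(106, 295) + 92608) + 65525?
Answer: 452553341/2862 ≈ 1.5812e+5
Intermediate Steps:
n(H, z) = -z/27 + z/H (n(H, z) = z/H + z*(-1/27) = z/H - z/27 = -z/27 + z/H)
(n(106, 295) + 92608) + 65525 = ((-1/27*295 + 295/106) + 92608) + 65525 = ((-295/27 + 295*(1/106)) + 92608) + 65525 = ((-295/27 + 295/106) + 92608) + 65525 = (-23305/2862 + 92608) + 65525 = 265020791/2862 + 65525 = 452553341/2862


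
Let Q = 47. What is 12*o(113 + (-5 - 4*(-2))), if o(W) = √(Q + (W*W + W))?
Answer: 12*√13619 ≈ 1400.4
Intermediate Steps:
o(W) = √(47 + W + W²) (o(W) = √(47 + (W*W + W)) = √(47 + (W² + W)) = √(47 + (W + W²)) = √(47 + W + W²))
12*o(113 + (-5 - 4*(-2))) = 12*√(47 + (113 + (-5 - 4*(-2))) + (113 + (-5 - 4*(-2)))²) = 12*√(47 + (113 + (-5 + 8)) + (113 + (-5 + 8))²) = 12*√(47 + (113 + 3) + (113 + 3)²) = 12*√(47 + 116 + 116²) = 12*√(47 + 116 + 13456) = 12*√13619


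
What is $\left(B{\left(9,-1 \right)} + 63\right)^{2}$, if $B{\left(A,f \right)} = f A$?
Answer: $2916$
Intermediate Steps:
$B{\left(A,f \right)} = A f$
$\left(B{\left(9,-1 \right)} + 63\right)^{2} = \left(9 \left(-1\right) + 63\right)^{2} = \left(-9 + 63\right)^{2} = 54^{2} = 2916$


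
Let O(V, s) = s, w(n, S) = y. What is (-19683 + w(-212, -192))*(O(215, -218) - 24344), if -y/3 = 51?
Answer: 487211832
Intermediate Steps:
y = -153 (y = -3*51 = -153)
w(n, S) = -153
(-19683 + w(-212, -192))*(O(215, -218) - 24344) = (-19683 - 153)*(-218 - 24344) = -19836*(-24562) = 487211832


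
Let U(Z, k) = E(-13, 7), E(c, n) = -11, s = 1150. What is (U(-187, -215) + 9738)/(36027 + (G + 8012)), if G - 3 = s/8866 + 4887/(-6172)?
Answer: 266135350052/1204991968821 ≈ 0.22086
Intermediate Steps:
U(Z, k) = -11
G = 63966257/27360476 (G = 3 + (1150/8866 + 4887/(-6172)) = 3 + (1150*(1/8866) + 4887*(-1/6172)) = 3 + (575/4433 - 4887/6172) = 3 - 18115171/27360476 = 63966257/27360476 ≈ 2.3379)
(U(-187, -215) + 9738)/(36027 + (G + 8012)) = (-11 + 9738)/(36027 + (63966257/27360476 + 8012)) = 9727/(36027 + 219276099969/27360476) = 9727/(1204991968821/27360476) = 9727*(27360476/1204991968821) = 266135350052/1204991968821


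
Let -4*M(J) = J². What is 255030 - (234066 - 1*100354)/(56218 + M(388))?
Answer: 2369416874/9291 ≈ 2.5502e+5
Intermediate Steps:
M(J) = -J²/4
255030 - (234066 - 1*100354)/(56218 + M(388)) = 255030 - (234066 - 1*100354)/(56218 - ¼*388²) = 255030 - (234066 - 100354)/(56218 - ¼*150544) = 255030 - 133712/(56218 - 37636) = 255030 - 133712/18582 = 255030 - 1*66856/9291 = 255030 - 66856/9291 = 2369416874/9291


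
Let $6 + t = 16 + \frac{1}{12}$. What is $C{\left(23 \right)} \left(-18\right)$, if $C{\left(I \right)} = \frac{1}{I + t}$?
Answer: $- \frac{216}{397} \approx -0.54408$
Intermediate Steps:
$t = \frac{121}{12}$ ($t = -6 + \left(16 + \frac{1}{12}\right) = -6 + \frac{193}{12} = \frac{121}{12} \approx 10.083$)
$C{\left(I \right)} = \frac{1}{\frac{121}{12} + I}$ ($C{\left(I \right)} = \frac{1}{I + \frac{121}{12}} = \frac{1}{\frac{121}{12} + I}$)
$C{\left(23 \right)} \left(-18\right) = \frac{12}{121 + 12 \cdot 23} \left(-18\right) = \frac{12}{121 + 276} \left(-18\right) = \frac{12}{397} \left(-18\right) = - \frac{216}{397}$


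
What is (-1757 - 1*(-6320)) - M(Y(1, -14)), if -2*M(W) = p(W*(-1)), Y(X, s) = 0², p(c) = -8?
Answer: 4559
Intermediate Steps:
Y(X, s) = 0
M(W) = 4 (M(W) = -½*(-8) = 4)
(-1757 - 1*(-6320)) - M(Y(1, -14)) = (-1757 - 1*(-6320)) - 1*4 = (-1757 + 6320) - 4 = 4563 - 4 = 4559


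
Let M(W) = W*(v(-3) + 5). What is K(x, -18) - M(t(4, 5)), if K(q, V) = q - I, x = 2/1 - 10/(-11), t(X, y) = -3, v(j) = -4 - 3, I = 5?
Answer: -89/11 ≈ -8.0909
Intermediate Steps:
v(j) = -7
x = 32/11 (x = 2*1 - 10*(-1/11) = 2 + 10/11 = 32/11 ≈ 2.9091)
K(q, V) = -5 + q (K(q, V) = q - 1*5 = q - 5 = -5 + q)
M(W) = -2*W (M(W) = W*(-7 + 5) = W*(-2) = -2*W)
K(x, -18) - M(t(4, 5)) = (-5 + 32/11) - (-2)*(-3) = -23/11 - 1*6 = -23/11 - 6 = -89/11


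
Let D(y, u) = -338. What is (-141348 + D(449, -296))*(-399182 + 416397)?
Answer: -2439124490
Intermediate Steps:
(-141348 + D(449, -296))*(-399182 + 416397) = (-141348 - 338)*(-399182 + 416397) = -141686*17215 = -2439124490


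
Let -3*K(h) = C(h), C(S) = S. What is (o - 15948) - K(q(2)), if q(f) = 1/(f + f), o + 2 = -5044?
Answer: -251927/12 ≈ -20994.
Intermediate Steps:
o = -5046 (o = -2 - 5044 = -5046)
q(f) = 1/(2*f)
K(h) = -h/3
(o - 15948) - K(q(2)) = (-5046 - 15948) - (-1)*(½)/2/3 = -20994 - (-1)*(½)*(½)/3 = -20994 - (-1)/(3*4) = -20994 - 1*(-1/12) = -20994 + 1/12 = -251927/12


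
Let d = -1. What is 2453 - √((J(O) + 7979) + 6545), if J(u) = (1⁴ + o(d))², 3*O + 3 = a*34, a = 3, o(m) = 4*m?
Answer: 2453 - √14533 ≈ 2332.4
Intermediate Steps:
O = 33 (O = -1 + (3*34)/3 = -1 + (⅓)*102 = -1 + 34 = 33)
J(u) = 9 (J(u) = (1⁴ + 4*(-1))² = (1 - 4)² = (-3)² = 9)
2453 - √((J(O) + 7979) + 6545) = 2453 - √((9 + 7979) + 6545) = 2453 - √(7988 + 6545) = 2453 - √14533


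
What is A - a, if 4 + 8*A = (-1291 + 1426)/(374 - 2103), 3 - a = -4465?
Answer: -61808427/13832 ≈ -4468.5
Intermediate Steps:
a = 4468 (a = 3 - 1*(-4465) = 3 + 4465 = 4468)
A = -7051/13832 (A = -½ + ((-1291 + 1426)/(374 - 2103))/8 = -½ + (135/(-1729))/8 = -½ + (135*(-1/1729))/8 = -½ + (⅛)*(-135/1729) = -½ - 135/13832 = -7051/13832 ≈ -0.50976)
A - a = -7051/13832 - 1*4468 = -7051/13832 - 4468 = -61808427/13832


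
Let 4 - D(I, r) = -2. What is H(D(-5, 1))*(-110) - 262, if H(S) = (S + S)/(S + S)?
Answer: -372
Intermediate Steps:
D(I, r) = 6 (D(I, r) = 4 - 1*(-2) = 4 + 2 = 6)
H(S) = 1 (H(S) = (2*S)/((2*S)) = (2*S)*(1/(2*S)) = 1)
H(D(-5, 1))*(-110) - 262 = 1*(-110) - 262 = -110 - 262 = -372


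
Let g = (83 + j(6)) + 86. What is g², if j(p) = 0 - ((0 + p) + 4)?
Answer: 25281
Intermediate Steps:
j(p) = -4 - p (j(p) = 0 - (p + 4) = 0 - (4 + p) = 0 + (-4 - p) = -4 - p)
g = 159 (g = (83 + (-4 - 1*6)) + 86 = (83 + (-4 - 6)) + 86 = (83 - 10) + 86 = 73 + 86 = 159)
g² = 159² = 25281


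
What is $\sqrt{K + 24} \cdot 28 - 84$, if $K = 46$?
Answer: $-84 + 28 \sqrt{70} \approx 150.26$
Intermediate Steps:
$\sqrt{K + 24} \cdot 28 - 84 = \sqrt{46 + 24} \cdot 28 - 84 = \sqrt{70} \cdot 28 - 84 = 28 \sqrt{70} - 84 = -84 + 28 \sqrt{70}$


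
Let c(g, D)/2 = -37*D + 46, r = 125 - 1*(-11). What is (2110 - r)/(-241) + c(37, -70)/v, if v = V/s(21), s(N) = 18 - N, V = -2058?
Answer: -41806/82663 ≈ -0.50574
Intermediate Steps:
r = 136 (r = 125 + 11 = 136)
c(g, D) = 92 - 74*D (c(g, D) = 2*(-37*D + 46) = 2*(46 - 37*D) = 92 - 74*D)
v = 686 (v = -2058/(18 - 1*21) = -2058/(18 - 21) = -2058/(-3) = -2058*(-1/3) = 686)
(2110 - r)/(-241) + c(37, -70)/v = (2110 - 1*136)/(-241) + (92 - 74*(-70))/686 = (2110 - 136)*(-1/241) + (92 + 5180)*(1/686) = 1974*(-1/241) + 5272*(1/686) = -1974/241 + 2636/343 = -41806/82663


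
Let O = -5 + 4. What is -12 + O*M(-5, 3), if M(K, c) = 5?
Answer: -17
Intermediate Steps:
O = -1
-12 + O*M(-5, 3) = -12 - 1*5 = -12 - 5 = -17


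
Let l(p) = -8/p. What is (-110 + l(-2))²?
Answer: 11236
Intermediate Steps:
(-110 + l(-2))² = (-110 - 8/(-2))² = (-110 - 8*(-½))² = (-110 + 4)² = (-106)² = 11236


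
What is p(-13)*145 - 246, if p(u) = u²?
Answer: 24259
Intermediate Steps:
p(-13)*145 - 246 = (-13)²*145 - 246 = 169*145 - 246 = 24505 - 246 = 24259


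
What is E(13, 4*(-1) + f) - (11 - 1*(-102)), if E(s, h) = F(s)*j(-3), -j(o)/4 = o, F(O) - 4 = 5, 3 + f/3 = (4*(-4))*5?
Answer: -5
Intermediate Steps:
f = -249 (f = -9 + 3*((4*(-4))*5) = -9 + 3*(-16*5) = -9 + 3*(-80) = -9 - 240 = -249)
F(O) = 9 (F(O) = 4 + 5 = 9)
j(o) = -4*o
E(s, h) = 108 (E(s, h) = 9*(-4*(-3)) = 9*12 = 108)
E(13, 4*(-1) + f) - (11 - 1*(-102)) = 108 - (11 - 1*(-102)) = 108 - (11 + 102) = 108 - 1*113 = 108 - 113 = -5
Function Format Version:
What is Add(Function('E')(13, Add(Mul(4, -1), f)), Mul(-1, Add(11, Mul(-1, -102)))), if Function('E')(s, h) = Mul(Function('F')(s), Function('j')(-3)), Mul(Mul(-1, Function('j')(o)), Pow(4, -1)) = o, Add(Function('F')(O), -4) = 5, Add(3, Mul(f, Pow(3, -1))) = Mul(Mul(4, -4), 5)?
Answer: -5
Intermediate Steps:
f = -249 (f = Add(-9, Mul(3, Mul(Mul(4, -4), 5))) = Add(-9, Mul(3, Mul(-16, 5))) = Add(-9, Mul(3, -80)) = Add(-9, -240) = -249)
Function('F')(O) = 9 (Function('F')(O) = Add(4, 5) = 9)
Function('j')(o) = Mul(-4, o)
Function('E')(s, h) = 108 (Function('E')(s, h) = Mul(9, Mul(-4, -3)) = Mul(9, 12) = 108)
Add(Function('E')(13, Add(Mul(4, -1), f)), Mul(-1, Add(11, Mul(-1, -102)))) = Add(108, Mul(-1, Add(11, Mul(-1, -102)))) = Add(108, Mul(-1, Add(11, 102))) = Add(108, Mul(-1, 113)) = Add(108, -113) = -5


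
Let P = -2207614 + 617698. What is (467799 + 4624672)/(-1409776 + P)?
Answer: -5092471/2999692 ≈ -1.6977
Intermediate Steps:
P = -1589916
(467799 + 4624672)/(-1409776 + P) = (467799 + 4624672)/(-1409776 - 1589916) = 5092471/(-2999692) = 5092471*(-1/2999692) = -5092471/2999692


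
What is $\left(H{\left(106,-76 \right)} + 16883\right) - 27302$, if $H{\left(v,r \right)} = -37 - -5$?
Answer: $-10451$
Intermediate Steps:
$H{\left(v,r \right)} = -32$ ($H{\left(v,r \right)} = -37 + 5 = -32$)
$\left(H{\left(106,-76 \right)} + 16883\right) - 27302 = \left(-32 + 16883\right) - 27302 = 16851 - 27302 = -10451$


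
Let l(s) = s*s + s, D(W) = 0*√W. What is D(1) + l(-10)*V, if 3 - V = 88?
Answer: -7650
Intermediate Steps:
D(W) = 0
V = -85 (V = 3 - 1*88 = 3 - 88 = -85)
l(s) = s + s² (l(s) = s² + s = s + s²)
D(1) + l(-10)*V = 0 - 10*(1 - 10)*(-85) = 0 - 10*(-9)*(-85) = 0 + 90*(-85) = 0 - 7650 = -7650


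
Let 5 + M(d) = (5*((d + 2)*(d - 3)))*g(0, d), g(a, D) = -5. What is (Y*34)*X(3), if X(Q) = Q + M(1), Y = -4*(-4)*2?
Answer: 161024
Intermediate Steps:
M(d) = -5 - 25*(-3 + d)*(2 + d) (M(d) = -5 + (5*((d + 2)*(d - 3)))*(-5) = -5 + (5*((2 + d)*(-3 + d)))*(-5) = -5 + (5*((-3 + d)*(2 + d)))*(-5) = -5 + (5*(-3 + d)*(2 + d))*(-5) = -5 - 25*(-3 + d)*(2 + d))
Y = 32 (Y = 16*2 = 32)
X(Q) = 145 + Q (X(Q) = Q + (145 - 25*1² + 25*1) = Q + (145 - 25*1 + 25) = Q + (145 - 25 + 25) = Q + 145 = 145 + Q)
(Y*34)*X(3) = (32*34)*(145 + 3) = 1088*148 = 161024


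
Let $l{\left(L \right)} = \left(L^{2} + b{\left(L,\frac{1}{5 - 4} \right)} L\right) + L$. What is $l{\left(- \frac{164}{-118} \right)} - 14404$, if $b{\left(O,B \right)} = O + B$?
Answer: $- \frac{50117200}{3481} \approx -14397.0$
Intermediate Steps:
$b{\left(O,B \right)} = B + O$
$l{\left(L \right)} = L + L^{2} + L \left(1 + L\right)$ ($l{\left(L \right)} = \left(L^{2} + \left(\frac{1}{5 - 4} + L\right) L\right) + L = \left(L^{2} + \left(1^{-1} + L\right) L\right) + L = \left(L^{2} + \left(1 + L\right) L\right) + L = \left(L^{2} + L \left(1 + L\right)\right) + L = L + L^{2} + L \left(1 + L\right)$)
$l{\left(- \frac{164}{-118} \right)} - 14404 = 2 \left(- \frac{164}{-118}\right) \left(1 - \frac{164}{-118}\right) - 14404 = 2 \left(\left(-164\right) \left(- \frac{1}{118}\right)\right) \left(1 - - \frac{82}{59}\right) - 14404 = 2 \cdot \frac{82}{59} \left(1 + \frac{82}{59}\right) - 14404 = 2 \cdot \frac{82}{59} \cdot \frac{141}{59} - 14404 = \frac{23124}{3481} - 14404 = - \frac{50117200}{3481}$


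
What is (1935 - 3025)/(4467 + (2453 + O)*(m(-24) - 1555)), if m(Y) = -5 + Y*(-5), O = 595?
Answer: 1090/4384653 ≈ 0.00024859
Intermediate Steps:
m(Y) = -5 - 5*Y
(1935 - 3025)/(4467 + (2453 + O)*(m(-24) - 1555)) = (1935 - 3025)/(4467 + (2453 + 595)*((-5 - 5*(-24)) - 1555)) = -1090/(4467 + 3048*((-5 + 120) - 1555)) = -1090/(4467 + 3048*(115 - 1555)) = -1090/(4467 + 3048*(-1440)) = -1090/(4467 - 4389120) = -1090/(-4384653) = -1090*(-1/4384653) = 1090/4384653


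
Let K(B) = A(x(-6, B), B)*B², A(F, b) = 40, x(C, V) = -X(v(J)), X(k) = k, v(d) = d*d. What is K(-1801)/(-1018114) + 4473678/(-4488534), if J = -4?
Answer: -48909604086721/380819942073 ≈ -128.43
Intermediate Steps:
v(d) = d²
x(C, V) = -16 (x(C, V) = -1*(-4)² = -1*16 = -16)
K(B) = 40*B²
K(-1801)/(-1018114) + 4473678/(-4488534) = (40*(-1801)²)/(-1018114) + 4473678/(-4488534) = (40*3243601)*(-1/1018114) + 4473678*(-1/4488534) = 129744040*(-1/1018114) - 745613/748089 = -64872020/509057 - 745613/748089 = -48909604086721/380819942073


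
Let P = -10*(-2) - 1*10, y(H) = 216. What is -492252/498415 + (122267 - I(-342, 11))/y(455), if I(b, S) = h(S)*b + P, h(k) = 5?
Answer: 61680685873/107657640 ≈ 572.93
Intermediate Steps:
P = 10 (P = 20 - 10 = 10)
I(b, S) = 10 + 5*b (I(b, S) = 5*b + 10 = 10 + 5*b)
-492252/498415 + (122267 - I(-342, 11))/y(455) = -492252/498415 + (122267 - (10 + 5*(-342)))/216 = -492252*1/498415 + (122267 - (10 - 1710))*(1/216) = -492252/498415 + (122267 - 1*(-1700))*(1/216) = -492252/498415 + (122267 + 1700)*(1/216) = -492252/498415 + 123967*(1/216) = -492252/498415 + 123967/216 = 61680685873/107657640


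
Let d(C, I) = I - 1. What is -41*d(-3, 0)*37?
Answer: 1517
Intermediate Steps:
d(C, I) = -1 + I
-41*d(-3, 0)*37 = -41*(-1 + 0)*37 = -41*(-1)*37 = 41*37 = 1517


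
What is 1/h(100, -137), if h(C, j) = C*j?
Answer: -1/13700 ≈ -7.2993e-5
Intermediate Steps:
1/h(100, -137) = 1/(100*(-137)) = 1/(-13700) = -1/13700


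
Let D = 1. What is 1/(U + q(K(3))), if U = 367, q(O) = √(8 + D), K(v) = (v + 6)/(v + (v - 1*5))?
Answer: 1/370 ≈ 0.0027027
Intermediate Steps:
K(v) = (6 + v)/(-5 + 2*v) (K(v) = (6 + v)/(v + (v - 5)) = (6 + v)/(v + (-5 + v)) = (6 + v)/(-5 + 2*v))
q(O) = 3 (q(O) = √(8 + 1) = √9 = 3)
1/(U + q(K(3))) = 1/(367 + 3) = 1/370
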